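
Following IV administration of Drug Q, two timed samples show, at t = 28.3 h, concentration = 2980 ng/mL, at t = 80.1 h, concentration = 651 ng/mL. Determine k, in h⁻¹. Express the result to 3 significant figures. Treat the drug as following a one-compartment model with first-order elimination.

k = ln(C₁/C₂) / (t₂ − t₁) = ln(2980/651) / (80.1 − 28.3)
  = 1.521 / 51.80 = 0.02936 h⁻¹

0.0294 h⁻¹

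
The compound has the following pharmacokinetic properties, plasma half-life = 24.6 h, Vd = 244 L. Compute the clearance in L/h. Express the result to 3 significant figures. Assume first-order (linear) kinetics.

6.88 L/h

k = ln2 / t½ = 0.693147 / 24.6 = 0.02818 h⁻¹
CL = k × Vd = 0.02818 × 244 = 6.876 L/h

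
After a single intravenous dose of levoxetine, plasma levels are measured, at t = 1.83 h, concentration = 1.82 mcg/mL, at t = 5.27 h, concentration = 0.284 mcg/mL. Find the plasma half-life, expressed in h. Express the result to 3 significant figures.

k = ln(C₁/C₂) / (t₂ − t₁) = ln(1.82/0.284) / (5.27 − 1.83)
  = 1.858 / 3.440 = 0.5401 h⁻¹
t½ = ln2 / k = 0.693147 / 0.5401 = 1.283 h

1.28 h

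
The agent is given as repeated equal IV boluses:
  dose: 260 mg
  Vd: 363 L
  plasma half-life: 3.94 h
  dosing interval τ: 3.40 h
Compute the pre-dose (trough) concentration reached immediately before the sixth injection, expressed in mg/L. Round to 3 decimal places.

C₀ per dose = Dose / Vd = 260 / 363 = 0.7163 mg/L
k = ln2 / t½ = 0.693147 / 3.94 = 0.1759 h⁻¹
Fraction remaining after one interval: r = e^(−kτ) = e^(−0.1759 × 3.40) = 0.5499
Before dose 6, 5 doses have been given (aged 1τ, 2τ, 3τ, 4τ, 5τ).
C_trough = C₀ × (r + r² + … + r^5) = C₀ × r(1−r^5)/(1−r)
        = 0.7163 × 0.5499 × (1 − 0.05028) / (1 − 0.5499) = 0.8311 mg/L

0.831 mg/L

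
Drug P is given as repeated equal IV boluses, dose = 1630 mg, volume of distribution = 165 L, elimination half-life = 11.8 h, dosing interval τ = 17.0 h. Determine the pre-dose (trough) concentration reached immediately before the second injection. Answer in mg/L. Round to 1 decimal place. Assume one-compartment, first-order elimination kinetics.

3.6 mg/L

C₀ per dose = Dose / Vd = 1630 / 165 = 9.879 mg/L
k = ln2 / t½ = 0.693147 / 11.8 = 0.05874 h⁻¹
Fraction remaining after one interval: r = e^(−kτ) = e^(−0.05874 × 17.0) = 0.3684
Before dose 2, 1 dose has been given (aged 1τ).
C_trough = C₀ × r = 9.879 × 0.3684 = 3.639 mg/L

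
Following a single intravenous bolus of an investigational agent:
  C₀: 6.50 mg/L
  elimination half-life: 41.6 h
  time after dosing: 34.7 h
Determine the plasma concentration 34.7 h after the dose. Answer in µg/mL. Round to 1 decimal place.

3.6 µg/mL

k = ln2 / t½ = 0.693147 / 41.6 = 0.01666 h⁻¹
C = C₀ · e^(−k·t) = 6.500 × e^(−0.01666 × 34.7)
  = 6.500 × 0.5610 = 3.647 mg/L
(3.647 mg/L = 3.647 µg/mL)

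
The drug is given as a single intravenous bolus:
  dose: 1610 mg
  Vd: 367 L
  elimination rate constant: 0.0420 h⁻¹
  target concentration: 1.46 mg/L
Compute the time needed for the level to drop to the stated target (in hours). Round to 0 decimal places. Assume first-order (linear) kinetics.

C₀ = Dose / Vd = 1610 / 367 = 4.387 mg/L
t = ln(C₀ / C) / k = ln(4.387 / 1.46) / 0.04200
  = ln(3.005) / 0.04200 = 1.100 / 0.04200 = 26.19 h

26 h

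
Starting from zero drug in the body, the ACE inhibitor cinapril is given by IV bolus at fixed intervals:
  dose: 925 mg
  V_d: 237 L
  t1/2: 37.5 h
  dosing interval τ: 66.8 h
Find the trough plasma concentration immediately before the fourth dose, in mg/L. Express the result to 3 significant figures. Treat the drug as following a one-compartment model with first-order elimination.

C₀ per dose = Dose / Vd = 925 / 237 = 3.903 mg/L
k = ln2 / t½ = 0.693147 / 37.5 = 0.01848 h⁻¹
Fraction remaining after one interval: r = e^(−kτ) = e^(−0.01848 × 66.8) = 0.2910
Before dose 4, 3 doses have been given (aged 1τ, 2τ, 3τ).
C_trough = C₀ × (r + r² + … + r^3) = C₀ × r(1−r^3)/(1−r)
        = 3.903 × 0.2910 × (1 − 0.02464) / (1 − 0.2910) = 1.562 mg/L

1.56 mg/L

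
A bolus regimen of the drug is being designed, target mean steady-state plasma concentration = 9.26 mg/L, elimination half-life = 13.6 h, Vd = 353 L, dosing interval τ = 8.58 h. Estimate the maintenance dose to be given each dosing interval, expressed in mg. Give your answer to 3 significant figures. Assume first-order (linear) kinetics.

1430 mg

k = ln2 / t½ = 0.693147 / 13.6 = 0.05097 h⁻¹
CL = k × Vd = 0.05097 × 353 = 17.99 L/h
At steady state, Dose/τ = Css × CL.
Dose = Css × CL × τ = 9.26 × 17.99 × 8.58 = 1429 mg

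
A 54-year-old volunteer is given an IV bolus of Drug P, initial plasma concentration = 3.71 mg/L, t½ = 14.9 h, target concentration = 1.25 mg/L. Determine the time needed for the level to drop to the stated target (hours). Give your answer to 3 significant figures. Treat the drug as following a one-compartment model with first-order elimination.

23.4 h

k = ln2 / t½ = 0.693147 / 14.9 = 0.04652 h⁻¹
t = ln(C₀ / C) / k = ln(3.710 / 1.25) / 0.04652
  = ln(2.968) / 0.04652 = 1.088 / 0.04652 = 23.39 h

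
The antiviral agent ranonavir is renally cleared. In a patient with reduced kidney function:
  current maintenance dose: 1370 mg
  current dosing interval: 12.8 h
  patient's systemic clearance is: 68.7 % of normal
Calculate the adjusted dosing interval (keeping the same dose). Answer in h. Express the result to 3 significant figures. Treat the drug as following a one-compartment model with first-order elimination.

18.6 h

To keep the same average steady-state level, dosing rate must scale with clearance.
CL ratio = 68.7 / 100 = 0.6870
New interval (same dose) = 12.8 / 0.6870 = 18.63 h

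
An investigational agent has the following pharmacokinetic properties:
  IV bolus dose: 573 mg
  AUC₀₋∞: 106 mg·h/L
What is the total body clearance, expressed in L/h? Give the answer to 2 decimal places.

5.41 L/h

CL = Dose / AUC = 573 / 106 = 5.406 L/h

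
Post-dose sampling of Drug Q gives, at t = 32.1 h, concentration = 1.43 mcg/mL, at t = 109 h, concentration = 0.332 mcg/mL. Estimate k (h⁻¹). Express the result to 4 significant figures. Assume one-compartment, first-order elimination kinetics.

k = ln(C₁/C₂) / (t₂ − t₁) = ln(1.43/0.332) / (109 − 32.1)
  = 1.460 / 76.90 = 0.01899 h⁻¹

0.01899 h⁻¹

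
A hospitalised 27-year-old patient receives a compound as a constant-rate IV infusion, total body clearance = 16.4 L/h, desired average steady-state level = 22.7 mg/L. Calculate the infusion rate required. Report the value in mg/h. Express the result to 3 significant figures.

At steady state, infusion rate R₀ = Css × CL = 22.7 × 16.40 = 372.3 mg/h

372 mg/h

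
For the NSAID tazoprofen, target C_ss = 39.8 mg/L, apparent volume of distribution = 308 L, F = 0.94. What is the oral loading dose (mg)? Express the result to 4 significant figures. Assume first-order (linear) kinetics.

13040 mg

LD = Css × Vd / F = 39.8 × 308 / 0.94 = 13040 mg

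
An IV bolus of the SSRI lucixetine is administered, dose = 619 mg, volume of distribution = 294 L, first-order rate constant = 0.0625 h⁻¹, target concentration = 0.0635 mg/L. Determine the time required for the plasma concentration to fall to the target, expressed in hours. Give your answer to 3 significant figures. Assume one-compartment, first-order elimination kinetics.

C₀ = Dose / Vd = 619.0 / 294 = 2.105 mg/L
t = ln(C₀ / C) / k = ln(2.105 / 0.0635) / 0.06250
  = ln(33.15) / 0.06250 = 3.501 / 0.06250 = 56.02 h

56.0 h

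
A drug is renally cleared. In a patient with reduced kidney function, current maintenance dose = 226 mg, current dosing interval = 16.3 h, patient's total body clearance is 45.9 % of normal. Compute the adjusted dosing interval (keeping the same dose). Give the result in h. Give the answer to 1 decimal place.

35.5 h

To keep the same average steady-state level, dosing rate must scale with clearance.
CL ratio = 45.9 / 100 = 0.4590
New interval (same dose) = 16.3 / 0.4590 = 35.51 h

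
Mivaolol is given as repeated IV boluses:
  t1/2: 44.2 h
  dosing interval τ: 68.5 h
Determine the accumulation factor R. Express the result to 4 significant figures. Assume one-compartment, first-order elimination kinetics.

1.519

k = ln2 / t½ = 0.693147 / 44.2 = 0.01568 h⁻¹
e^(−kτ) = e^(−0.01568 × 68.5) = 0.3416
Accumulation ratio R = 1 / (1 − e^(−kτ)) = 1 / (1 − 0.3416) = 1.519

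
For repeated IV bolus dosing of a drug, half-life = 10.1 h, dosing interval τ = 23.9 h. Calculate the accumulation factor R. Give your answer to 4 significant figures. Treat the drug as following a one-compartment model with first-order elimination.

1.241

k = ln2 / t½ = 0.693147 / 10.1 = 0.06863 h⁻¹
e^(−kτ) = e^(−0.06863 × 23.9) = 0.1939
Accumulation ratio R = 1 / (1 − e^(−kτ)) = 1 / (1 − 0.1939) = 1.241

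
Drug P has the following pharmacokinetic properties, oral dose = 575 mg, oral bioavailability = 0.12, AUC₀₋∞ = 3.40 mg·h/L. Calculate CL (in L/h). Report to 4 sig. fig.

20.29 L/h

CL = F·Dose / AUC = 0.12 × 575 / 3.40 = 20.29 L/h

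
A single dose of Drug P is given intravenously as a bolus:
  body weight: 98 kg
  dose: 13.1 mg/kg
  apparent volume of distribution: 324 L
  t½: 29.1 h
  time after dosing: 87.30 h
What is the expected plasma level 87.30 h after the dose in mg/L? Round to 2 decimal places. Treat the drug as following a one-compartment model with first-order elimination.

0.50 mg/L

Total dose = 13.1 × 98 = 1284 mg
C₀ = Dose / Vd = 1284 / 324 = 3.963 mg/L
k = ln2 / t½ = 0.693147 / 29.1 = 0.02382 h⁻¹
t / t½ = 87.30 / 29.1 = 3 half-lives
C = C₀ × (1/2)^3 = 3.963 × 0.1250 = 0.4954 mg/L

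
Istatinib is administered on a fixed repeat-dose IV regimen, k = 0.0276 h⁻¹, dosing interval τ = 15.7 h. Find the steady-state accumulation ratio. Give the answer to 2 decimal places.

2.84

e^(−kτ) = e^(−0.02760 × 15.7) = 0.6484
Accumulation ratio R = 1 / (1 − e^(−kτ)) = 1 / (1 − 0.6484) = 2.844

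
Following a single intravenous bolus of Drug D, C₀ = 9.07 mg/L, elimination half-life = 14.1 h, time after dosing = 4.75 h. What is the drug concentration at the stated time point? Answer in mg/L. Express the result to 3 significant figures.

7.18 mg/L

k = ln2 / t½ = 0.693147 / 14.1 = 0.04916 h⁻¹
C = C₀ · e^(−k·t) = 9.070 × e^(−0.04916 × 4.75)
  = 9.070 × 0.7917 = 7.181 mg/L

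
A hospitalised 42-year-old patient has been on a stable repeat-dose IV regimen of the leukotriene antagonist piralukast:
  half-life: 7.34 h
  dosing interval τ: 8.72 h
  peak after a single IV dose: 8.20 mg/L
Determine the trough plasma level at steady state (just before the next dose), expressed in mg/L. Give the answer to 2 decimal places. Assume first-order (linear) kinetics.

6.41 mg/L

k = ln2 / t½ = 0.693147 / 7.34 = 0.09443 h⁻¹
e^(−kτ) = e^(−0.09443 × 8.72) = 0.4389
Accumulation ratio R = 1 / (1 − e^(−kτ)) = 1 / (1 − 0.4389) = 1.782
Steady-state trough = C₀ × R × e^(−kτ) = 8.20 × 1.782 × 0.4389 = 6.413 mg/L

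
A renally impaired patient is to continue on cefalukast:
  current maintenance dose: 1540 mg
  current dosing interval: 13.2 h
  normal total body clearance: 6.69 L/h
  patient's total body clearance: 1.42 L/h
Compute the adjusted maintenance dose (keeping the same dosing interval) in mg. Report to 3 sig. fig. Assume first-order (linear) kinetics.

327 mg

To keep the same average steady-state level, dosing rate must scale with clearance.
CL ratio = 1.42 / 6.69 = 0.2123
New dose (same interval) = 1540 × 0.2123 = 326.9 mg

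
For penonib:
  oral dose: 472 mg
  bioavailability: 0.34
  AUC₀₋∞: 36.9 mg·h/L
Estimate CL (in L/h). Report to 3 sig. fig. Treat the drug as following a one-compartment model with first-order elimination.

4.35 L/h

CL = F·Dose / AUC = 0.34 × 472 / 36.9 = 4.349 L/h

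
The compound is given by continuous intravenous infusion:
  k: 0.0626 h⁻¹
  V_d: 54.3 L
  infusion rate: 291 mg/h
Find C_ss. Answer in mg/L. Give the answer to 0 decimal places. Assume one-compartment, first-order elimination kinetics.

CL = k × Vd = 0.06260 × 54.3 = 3.399 L/h
At steady state Css = R₀ / CL = 291 / 3.399 = 85.61 mg/L

86 mg/L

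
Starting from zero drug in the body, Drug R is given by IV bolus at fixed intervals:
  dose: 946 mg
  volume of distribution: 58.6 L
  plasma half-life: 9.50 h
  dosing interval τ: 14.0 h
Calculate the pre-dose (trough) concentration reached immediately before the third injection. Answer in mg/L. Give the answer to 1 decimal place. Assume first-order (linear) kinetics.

C₀ per dose = Dose / Vd = 946 / 58.6 = 16.14 mg/L
k = ln2 / t½ = 0.693147 / 9.50 = 0.07296 h⁻¹
Fraction remaining after one interval: r = e^(−kτ) = e^(−0.07296 × 14.0) = 0.3601
Before dose 3, 2 doses have been given (aged 1τ, 2τ).
C_trough = C₀ × (r + r²) = 16.14 × (0.3601 + 0.1297) = 7.905 mg/L

7.9 mg/L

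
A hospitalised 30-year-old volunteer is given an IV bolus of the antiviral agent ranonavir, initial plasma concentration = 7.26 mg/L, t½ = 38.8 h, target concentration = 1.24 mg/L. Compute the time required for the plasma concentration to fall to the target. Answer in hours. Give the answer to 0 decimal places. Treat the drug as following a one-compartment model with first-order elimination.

k = ln2 / t½ = 0.693147 / 38.8 = 0.01786 h⁻¹
t = ln(C₀ / C) / k = ln(7.260 / 1.24) / 0.01786
  = ln(5.855) / 0.01786 = 1.767 / 0.01786 = 98.94 h

99 h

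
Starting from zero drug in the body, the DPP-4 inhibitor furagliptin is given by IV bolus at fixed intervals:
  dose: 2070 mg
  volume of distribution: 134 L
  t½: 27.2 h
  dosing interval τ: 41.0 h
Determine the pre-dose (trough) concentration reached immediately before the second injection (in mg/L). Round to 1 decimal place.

C₀ per dose = Dose / Vd = 2070 / 134 = 15.45 mg/L
k = ln2 / t½ = 0.693147 / 27.2 = 0.02548 h⁻¹
Fraction remaining after one interval: r = e^(−kτ) = e^(−0.02548 × 41.0) = 0.3518
Before dose 2, 1 dose has been given (aged 1τ).
C_trough = C₀ × r = 15.45 × 0.3518 = 5.435 mg/L

5.4 mg/L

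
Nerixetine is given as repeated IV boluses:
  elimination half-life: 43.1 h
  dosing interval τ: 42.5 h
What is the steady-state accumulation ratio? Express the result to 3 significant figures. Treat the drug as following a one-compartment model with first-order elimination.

k = ln2 / t½ = 0.693147 / 43.1 = 0.01608 h⁻¹
e^(−kτ) = e^(−0.01608 × 42.5) = 0.5049
Accumulation ratio R = 1 / (1 − e^(−kτ)) = 1 / (1 − 0.5049) = 2.020

2.02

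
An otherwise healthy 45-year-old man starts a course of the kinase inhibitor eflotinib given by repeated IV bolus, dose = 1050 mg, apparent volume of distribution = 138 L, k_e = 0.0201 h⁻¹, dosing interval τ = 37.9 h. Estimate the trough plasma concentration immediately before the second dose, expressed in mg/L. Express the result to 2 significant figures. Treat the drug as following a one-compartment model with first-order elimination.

3.6 mg/L

C₀ per dose = Dose / Vd = 1050 / 138 = 7.609 mg/L
Fraction remaining after one interval: r = e^(−kτ) = e^(−0.02010 × 37.9) = 0.4668
Before dose 2, 1 dose has been given (aged 1τ).
C_trough = C₀ × r = 7.609 × 0.4668 = 3.552 mg/L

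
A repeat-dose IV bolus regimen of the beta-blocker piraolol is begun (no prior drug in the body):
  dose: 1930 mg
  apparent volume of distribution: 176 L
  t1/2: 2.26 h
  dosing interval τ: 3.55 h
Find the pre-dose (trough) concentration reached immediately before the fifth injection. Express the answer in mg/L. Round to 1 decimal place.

C₀ per dose = Dose / Vd = 1930 / 176 = 10.97 mg/L
k = ln2 / t½ = 0.693147 / 2.26 = 0.3067 h⁻¹
Fraction remaining after one interval: r = e^(−kτ) = e^(−0.3067 × 3.55) = 0.3366
Before dose 5, 4 doses have been given (aged 1τ, 2τ, 3τ, 4τ).
C_trough = C₀ × (r + r² + … + r^4) = C₀ × r(1−r^4)/(1−r)
        = 10.97 × 0.3366 × (1 − 0.01284) / (1 − 0.3366) = 5.495 mg/L

5.5 mg/L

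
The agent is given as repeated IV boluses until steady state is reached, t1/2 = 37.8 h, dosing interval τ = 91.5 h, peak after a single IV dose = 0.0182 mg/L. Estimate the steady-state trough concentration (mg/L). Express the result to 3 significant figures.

0.00418 mg/L

k = ln2 / t½ = 0.693147 / 37.8 = 0.01834 h⁻¹
e^(−kτ) = e^(−0.01834 × 91.5) = 0.1867
Accumulation ratio R = 1 / (1 − e^(−kτ)) = 1 / (1 − 0.1867) = 1.230
Steady-state trough = C₀ × R × e^(−kτ) = 0.0182 × 1.230 × 0.1867 = 0.004179 mg/L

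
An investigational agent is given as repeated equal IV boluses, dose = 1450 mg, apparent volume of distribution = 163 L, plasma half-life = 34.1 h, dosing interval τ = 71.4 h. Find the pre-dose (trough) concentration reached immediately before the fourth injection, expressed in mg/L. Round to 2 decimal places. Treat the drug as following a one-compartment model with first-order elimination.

2.69 mg/L

C₀ per dose = Dose / Vd = 1450 / 163 = 8.896 mg/L
k = ln2 / t½ = 0.693147 / 34.1 = 0.02033 h⁻¹
Fraction remaining after one interval: r = e^(−kτ) = e^(−0.02033 × 71.4) = 0.2342
Before dose 4, 3 doses have been given (aged 1τ, 2τ, 3τ).
C_trough = C₀ × (r + r² + … + r^3) = C₀ × r(1−r^3)/(1−r)
        = 8.896 × 0.2342 × (1 − 0.01285) / (1 − 0.2342) = 2.686 mg/L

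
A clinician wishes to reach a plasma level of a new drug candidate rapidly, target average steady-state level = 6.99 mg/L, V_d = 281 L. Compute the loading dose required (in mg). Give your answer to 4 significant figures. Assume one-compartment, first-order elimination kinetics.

1964 mg

LD = Css × Vd = 6.99 × 281 = 1964 mg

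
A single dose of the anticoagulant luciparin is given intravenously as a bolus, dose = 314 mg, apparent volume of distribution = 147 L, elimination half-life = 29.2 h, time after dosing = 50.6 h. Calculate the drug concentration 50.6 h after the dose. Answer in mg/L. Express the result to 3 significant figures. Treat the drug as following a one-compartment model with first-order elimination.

C₀ = Dose / Vd = 314.0 / 147 = 2.136 mg/L
k = ln2 / t½ = 0.693147 / 29.2 = 0.02374 h⁻¹
C = C₀ · e^(−k·t) = 2.136 × e^(−0.02374 × 50.6)
  = 2.136 × 0.3008 = 0.6425 mg/L

0.643 mg/L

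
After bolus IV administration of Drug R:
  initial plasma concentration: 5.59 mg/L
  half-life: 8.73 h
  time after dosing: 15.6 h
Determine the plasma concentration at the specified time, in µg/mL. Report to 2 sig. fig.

k = ln2 / t½ = 0.693147 / 8.73 = 0.07940 h⁻¹
C = C₀ · e^(−k·t) = 5.590 × e^(−0.07940 × 15.6)
  = 5.590 × 0.2898 = 1.620 mg/L
(1.620 mg/L = 1.620 µg/mL)

1.6 µg/mL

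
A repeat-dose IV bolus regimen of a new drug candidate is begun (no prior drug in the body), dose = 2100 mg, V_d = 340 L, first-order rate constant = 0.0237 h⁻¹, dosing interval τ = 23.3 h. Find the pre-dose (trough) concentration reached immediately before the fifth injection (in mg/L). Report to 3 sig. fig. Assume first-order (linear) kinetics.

7.46 mg/L

C₀ per dose = Dose / Vd = 2100 / 340 = 6.176 mg/L
Fraction remaining after one interval: r = e^(−kτ) = e^(−0.02370 × 23.3) = 0.5757
Before dose 5, 4 doses have been given (aged 1τ, 2τ, 3τ, 4τ).
C_trough = C₀ × (r + r² + … + r^4) = C₀ × r(1−r^4)/(1−r)
        = 6.176 × 0.5757 × (1 − 0.1098) / (1 − 0.5757) = 7.460 mg/L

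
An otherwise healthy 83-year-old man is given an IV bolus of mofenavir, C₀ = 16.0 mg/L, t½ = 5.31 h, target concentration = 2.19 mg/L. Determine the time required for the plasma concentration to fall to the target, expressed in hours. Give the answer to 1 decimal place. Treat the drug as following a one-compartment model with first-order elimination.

15.2 h

k = ln2 / t½ = 0.693147 / 5.31 = 0.1305 h⁻¹
t = ln(C₀ / C) / k = ln(16.00 / 2.19) / 0.1305
  = ln(7.306) / 0.1305 = 1.989 / 0.1305 = 15.24 h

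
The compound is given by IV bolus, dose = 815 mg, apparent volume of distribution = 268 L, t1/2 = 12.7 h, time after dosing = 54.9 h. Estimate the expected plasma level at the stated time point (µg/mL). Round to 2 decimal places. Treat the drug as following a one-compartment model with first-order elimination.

0.15 µg/mL

C₀ = Dose / Vd = 815.0 / 268 = 3.041 mg/L
k = ln2 / t½ = 0.693147 / 12.7 = 0.05458 h⁻¹
C = C₀ · e^(−k·t) = 3.041 × e^(−0.05458 × 54.9)
  = 3.041 × 0.04996 = 0.1519 mg/L
(0.1519 mg/L = 0.1519 µg/mL)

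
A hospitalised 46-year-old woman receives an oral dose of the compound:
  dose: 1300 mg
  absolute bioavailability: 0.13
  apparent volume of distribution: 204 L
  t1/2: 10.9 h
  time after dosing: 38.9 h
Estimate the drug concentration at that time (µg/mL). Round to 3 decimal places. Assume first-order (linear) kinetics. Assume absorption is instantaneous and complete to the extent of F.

Amount reaching circulation = F × Dose = 0.13 × 1300 = 169.0 mg
C₀ = F·Dose / Vd = 169.0 / 204 = 0.8284 mg/L
k = ln2 / t½ = 0.693147 / 10.9 = 0.06359 h⁻¹
C = C₀ · e^(−k·t) = 0.8284 × e^(−0.06359 × 38.9)
  = 0.8284 × 0.08428 = 0.06982 mg/L
(0.06982 mg/L = 0.06982 µg/mL)

0.070 µg/mL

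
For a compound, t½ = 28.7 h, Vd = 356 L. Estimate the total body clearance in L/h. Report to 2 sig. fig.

k = ln2 / t½ = 0.693147 / 28.7 = 0.02415 h⁻¹
CL = k × Vd = 0.02415 × 356 = 8.597 L/h

8.6 L/h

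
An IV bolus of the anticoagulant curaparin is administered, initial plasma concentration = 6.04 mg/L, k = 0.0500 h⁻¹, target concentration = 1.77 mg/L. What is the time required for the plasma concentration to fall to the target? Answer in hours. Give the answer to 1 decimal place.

t = ln(C₀ / C) / k = ln(6.040 / 1.77) / 0.05000
  = ln(3.412) / 0.05000 = 1.227 / 0.05000 = 24.54 h

24.5 h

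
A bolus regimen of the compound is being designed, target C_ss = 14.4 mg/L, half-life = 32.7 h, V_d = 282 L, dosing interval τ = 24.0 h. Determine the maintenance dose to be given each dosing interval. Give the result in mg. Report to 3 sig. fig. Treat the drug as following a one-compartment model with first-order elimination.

k = ln2 / t½ = 0.693147 / 32.7 = 0.02120 h⁻¹
CL = k × Vd = 0.02120 × 282 = 5.978 L/h
At steady state, Dose/τ = Css × CL.
Dose = Css × CL × τ = 14.4 × 5.978 × 24.0 = 2066 mg

2070 mg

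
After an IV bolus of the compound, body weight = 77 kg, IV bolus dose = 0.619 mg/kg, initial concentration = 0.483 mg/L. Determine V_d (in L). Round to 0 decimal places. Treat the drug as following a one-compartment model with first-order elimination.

99 L

Dose = 0.619 × 77 = 47.66 mg
Vd = Dose / C₀ = 47.66 / 0.483 = 98.67 L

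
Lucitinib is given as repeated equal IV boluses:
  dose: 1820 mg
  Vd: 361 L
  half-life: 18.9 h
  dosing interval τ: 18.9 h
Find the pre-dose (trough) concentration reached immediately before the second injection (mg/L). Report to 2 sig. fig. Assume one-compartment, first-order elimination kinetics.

C₀ per dose = Dose / Vd = 1820 / 361 = 5.042 mg/L
k = ln2 / t½ = 0.693147 / 18.9 = 0.03667 h⁻¹
Fraction remaining after one interval: r = e^(−kτ) = e^(−0.03667 × 18.9) = 0.5000
Before dose 2, 1 dose has been given (aged 1τ).
C_trough = C₀ × r = 5.042 × 0.5000 = 2.521 mg/L

2.5 mg/L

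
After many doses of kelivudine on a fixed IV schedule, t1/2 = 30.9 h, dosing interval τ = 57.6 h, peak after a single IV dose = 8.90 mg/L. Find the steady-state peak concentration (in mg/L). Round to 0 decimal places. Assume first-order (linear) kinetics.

12 mg/L

k = ln2 / t½ = 0.693147 / 30.9 = 0.02243 h⁻¹
e^(−kτ) = e^(−0.02243 × 57.6) = 0.2747
Accumulation ratio R = 1 / (1 − e^(−kτ)) = 1 / (1 − 0.2747) = 1.379
Steady-state peak = C₀ × R = 8.90 × 1.379 = 12.27 mg/L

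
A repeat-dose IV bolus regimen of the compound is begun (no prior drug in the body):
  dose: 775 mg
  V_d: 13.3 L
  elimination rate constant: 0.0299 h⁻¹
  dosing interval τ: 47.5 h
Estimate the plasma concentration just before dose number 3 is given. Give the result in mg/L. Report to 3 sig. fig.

C₀ per dose = Dose / Vd = 775 / 13.3 = 58.27 mg/L
Fraction remaining after one interval: r = e^(−kτ) = e^(−0.02990 × 47.5) = 0.2417
Before dose 3, 2 doses have been given (aged 1τ, 2τ).
C_trough = C₀ × (r + r²) = 58.27 × (0.2417 + 0.05842) = 17.49 mg/L

17.5 mg/L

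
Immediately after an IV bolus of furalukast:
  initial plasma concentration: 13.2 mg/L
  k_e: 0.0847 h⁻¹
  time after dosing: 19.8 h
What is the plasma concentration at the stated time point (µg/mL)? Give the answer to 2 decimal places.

2.47 µg/mL

C = C₀ · e^(−k·t) = 13.20 × e^(−0.08470 × 19.8)
  = 13.20 × 0.1869 = 2.467 mg/L
(2.467 mg/L = 2.467 µg/mL)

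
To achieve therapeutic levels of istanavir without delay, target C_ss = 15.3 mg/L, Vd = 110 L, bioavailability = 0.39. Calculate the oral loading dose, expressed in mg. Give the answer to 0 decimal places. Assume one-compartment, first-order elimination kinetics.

LD = Css × Vd / F = 15.3 × 110 / 0.39 = 4315 mg

4315 mg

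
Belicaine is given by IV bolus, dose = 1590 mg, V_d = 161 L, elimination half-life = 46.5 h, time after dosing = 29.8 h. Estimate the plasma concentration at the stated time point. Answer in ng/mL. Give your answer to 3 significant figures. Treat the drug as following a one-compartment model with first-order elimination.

C₀ = Dose / Vd = 1590 / 161 = 9.876 mg/L
k = ln2 / t½ = 0.693147 / 46.5 = 0.01491 h⁻¹
C = C₀ · e^(−k·t) = 9.876 × e^(−0.01491 × 29.8)
  = 9.876 × 0.6413 = 6.333 mg/L
Convert: 6.333 mg/L × 1000 = 6333 ng/mL

6330 ng/mL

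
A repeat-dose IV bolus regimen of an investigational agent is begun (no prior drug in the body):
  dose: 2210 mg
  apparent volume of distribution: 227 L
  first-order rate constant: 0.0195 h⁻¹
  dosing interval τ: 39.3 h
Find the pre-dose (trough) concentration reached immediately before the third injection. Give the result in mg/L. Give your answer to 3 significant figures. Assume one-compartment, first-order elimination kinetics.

6.63 mg/L

C₀ per dose = Dose / Vd = 2210 / 227 = 9.736 mg/L
Fraction remaining after one interval: r = e^(−kτ) = e^(−0.01950 × 39.3) = 0.4647
Before dose 3, 2 doses have been given (aged 1τ, 2τ).
C_trough = C₀ × (r + r²) = 9.736 × (0.4647 + 0.2159) = 6.626 mg/L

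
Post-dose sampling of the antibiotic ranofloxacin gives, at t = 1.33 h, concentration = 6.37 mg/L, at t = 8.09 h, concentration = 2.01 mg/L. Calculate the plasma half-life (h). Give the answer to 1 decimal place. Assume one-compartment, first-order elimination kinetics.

4.1 h

k = ln(C₁/C₂) / (t₂ − t₁) = ln(6.37/2.01) / (8.09 − 1.33)
  = 1.153 / 6.760 = 0.1706 h⁻¹
t½ = ln2 / k = 0.693147 / 0.1706 = 4.063 h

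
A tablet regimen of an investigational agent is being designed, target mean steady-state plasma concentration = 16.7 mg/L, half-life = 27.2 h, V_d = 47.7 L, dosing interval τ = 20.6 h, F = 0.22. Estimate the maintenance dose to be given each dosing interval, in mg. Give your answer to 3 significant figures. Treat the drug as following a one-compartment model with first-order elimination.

k = ln2 / t½ = 0.693147 / 27.2 = 0.02548 h⁻¹
CL = k × Vd = 0.02548 × 47.7 = 1.215 L/h
At steady state, F × (Dose/τ) = Css × CL.
Dose = Css × CL × τ / F = 16.7 × 1.215 × 20.6 / 0.22 = 1900 mg

1900 mg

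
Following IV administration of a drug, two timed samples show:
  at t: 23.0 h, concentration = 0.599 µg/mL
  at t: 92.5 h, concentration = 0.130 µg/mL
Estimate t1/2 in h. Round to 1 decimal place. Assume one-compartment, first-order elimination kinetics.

31.5 h

k = ln(C₁/C₂) / (t₂ − t₁) = ln(0.599/0.130) / (92.5 − 23.0)
  = 1.528 / 69.50 = 0.02199 h⁻¹
t½ = ln2 / k = 0.693147 / 0.02199 = 31.52 h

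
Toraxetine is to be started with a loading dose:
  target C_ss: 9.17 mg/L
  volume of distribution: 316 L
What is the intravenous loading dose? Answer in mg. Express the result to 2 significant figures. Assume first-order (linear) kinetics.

2900 mg

LD = Css × Vd = 9.17 × 316 = 2898 mg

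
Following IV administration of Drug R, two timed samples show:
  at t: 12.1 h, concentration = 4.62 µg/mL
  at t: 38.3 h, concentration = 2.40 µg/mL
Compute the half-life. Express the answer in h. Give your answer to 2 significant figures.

28 h

k = ln(C₁/C₂) / (t₂ − t₁) = ln(4.62/2.40) / (38.3 − 12.1)
  = 0.6549 / 26.20 = 0.02500 h⁻¹
t½ = ln2 / k = 0.693147 / 0.02500 = 27.73 h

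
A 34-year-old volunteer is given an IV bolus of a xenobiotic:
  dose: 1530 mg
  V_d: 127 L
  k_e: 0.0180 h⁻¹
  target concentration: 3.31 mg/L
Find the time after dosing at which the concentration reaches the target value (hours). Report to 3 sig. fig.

71.8 h

C₀ = Dose / Vd = 1530 / 127 = 12.05 mg/L
t = ln(C₀ / C) / k = ln(12.05 / 3.31) / 0.01800
  = ln(3.640) / 0.01800 = 1.292 / 0.01800 = 71.78 h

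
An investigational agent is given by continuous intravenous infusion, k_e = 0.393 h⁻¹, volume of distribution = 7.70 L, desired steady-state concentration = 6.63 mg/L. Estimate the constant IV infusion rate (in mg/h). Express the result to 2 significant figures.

20 mg/h

CL = k × Vd = 0.3930 × 7.70 = 3.026 L/h
At steady state, infusion rate R₀ = Css × CL = 6.63 × 3.026 = 20.06 mg/h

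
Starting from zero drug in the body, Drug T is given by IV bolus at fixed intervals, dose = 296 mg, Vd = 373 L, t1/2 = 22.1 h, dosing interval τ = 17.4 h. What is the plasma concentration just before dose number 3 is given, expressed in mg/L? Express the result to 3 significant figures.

C₀ per dose = Dose / Vd = 296 / 373 = 0.7936 mg/L
k = ln2 / t½ = 0.693147 / 22.1 = 0.03136 h⁻¹
Fraction remaining after one interval: r = e^(−kτ) = e^(−0.03136 × 17.4) = 0.5795
Before dose 3, 2 doses have been given (aged 1τ, 2τ).
C_trough = C₀ × (r + r²) = 0.7936 × (0.5795 + 0.3358) = 0.7264 mg/L

0.726 mg/L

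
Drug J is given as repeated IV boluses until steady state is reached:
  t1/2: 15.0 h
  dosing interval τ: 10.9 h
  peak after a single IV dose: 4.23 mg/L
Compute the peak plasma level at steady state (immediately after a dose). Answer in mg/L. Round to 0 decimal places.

11 mg/L

k = ln2 / t½ = 0.693147 / 15.0 = 0.04621 h⁻¹
e^(−kτ) = e^(−0.04621 × 10.9) = 0.6043
Accumulation ratio R = 1 / (1 − e^(−kτ)) = 1 / (1 − 0.6043) = 2.527
Steady-state peak = C₀ × R = 4.23 × 2.527 = 10.69 mg/L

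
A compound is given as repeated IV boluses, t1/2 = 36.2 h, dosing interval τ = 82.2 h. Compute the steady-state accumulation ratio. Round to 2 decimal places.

1.26

k = ln2 / t½ = 0.693147 / 36.2 = 0.01915 h⁻¹
e^(−kτ) = e^(−0.01915 × 82.2) = 0.2072
Accumulation ratio R = 1 / (1 − e^(−kτ)) = 1 / (1 − 0.2072) = 1.261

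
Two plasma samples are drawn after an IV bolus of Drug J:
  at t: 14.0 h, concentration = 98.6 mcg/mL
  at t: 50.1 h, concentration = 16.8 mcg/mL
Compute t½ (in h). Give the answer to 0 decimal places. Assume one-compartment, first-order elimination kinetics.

14 h

k = ln(C₁/C₂) / (t₂ − t₁) = ln(98.6/16.8) / (50.1 − 14.0)
  = 1.770 / 36.10 = 0.04903 h⁻¹
t½ = ln2 / k = 0.693147 / 0.04903 = 14.14 h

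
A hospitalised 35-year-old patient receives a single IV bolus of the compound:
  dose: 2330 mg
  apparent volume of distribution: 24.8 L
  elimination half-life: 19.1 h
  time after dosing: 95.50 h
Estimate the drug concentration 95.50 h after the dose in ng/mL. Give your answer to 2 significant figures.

C₀ = Dose / Vd = 2330 / 24.8 = 93.95 mg/L
k = ln2 / t½ = 0.693147 / 19.1 = 0.03629 h⁻¹
t / t½ = 95.50 / 19.1 = 5 half-lives
C = C₀ × (1/2)^5 = 93.95 × 0.03125 = 2.936 mg/L
Convert: 2.936 mg/L × 1000 = 2936 ng/mL

2900 ng/mL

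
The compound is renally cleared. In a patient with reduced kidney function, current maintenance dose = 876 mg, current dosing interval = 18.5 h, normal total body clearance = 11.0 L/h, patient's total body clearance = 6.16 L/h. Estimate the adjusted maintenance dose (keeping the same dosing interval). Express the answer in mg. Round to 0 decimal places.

491 mg

To keep the same average steady-state level, dosing rate must scale with clearance.
CL ratio = 6.16 / 11.0 = 0.5600
New dose (same interval) = 876 × 0.5600 = 490.6 mg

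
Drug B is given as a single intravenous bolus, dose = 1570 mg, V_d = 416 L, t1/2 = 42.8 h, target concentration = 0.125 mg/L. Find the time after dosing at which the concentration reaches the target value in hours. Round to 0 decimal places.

210 h

C₀ = Dose / Vd = 1570 / 416 = 3.774 mg/L
k = ln2 / t½ = 0.693147 / 42.8 = 0.01620 h⁻¹
t = ln(C₀ / C) / k = ln(3.774 / 0.125) / 0.01620
  = ln(30.19) / 0.01620 = 3.408 / 0.01620 = 210.4 h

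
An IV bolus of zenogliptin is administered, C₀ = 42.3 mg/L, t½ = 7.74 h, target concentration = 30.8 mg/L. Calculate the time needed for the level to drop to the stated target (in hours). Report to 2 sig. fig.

k = ln2 / t½ = 0.693147 / 7.74 = 0.08955 h⁻¹
t = ln(C₀ / C) / k = ln(42.30 / 30.8) / 0.08955
  = ln(1.373) / 0.08955 = 0.3170 / 0.08955 = 3.540 h

3.5 h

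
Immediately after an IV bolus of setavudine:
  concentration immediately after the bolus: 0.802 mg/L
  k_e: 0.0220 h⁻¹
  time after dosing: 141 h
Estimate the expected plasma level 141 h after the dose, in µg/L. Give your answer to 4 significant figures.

C = C₀ · e^(−k·t) = 0.8020 × e^(−0.02200 × 141)
  = 0.8020 × 0.04496 = 0.03606 mg/L
Convert: 0.03606 mg/L × 1000 = 36.06 µg/L

36.06 µg/L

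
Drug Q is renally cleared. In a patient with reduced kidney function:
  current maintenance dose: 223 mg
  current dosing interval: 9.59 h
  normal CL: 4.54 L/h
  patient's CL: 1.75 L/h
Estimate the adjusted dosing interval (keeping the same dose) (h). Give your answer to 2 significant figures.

To keep the same average steady-state level, dosing rate must scale with clearance.
CL ratio = 1.75 / 4.54 = 0.3855
New interval (same dose) = 9.59 / 0.3855 = 24.88 h

25 h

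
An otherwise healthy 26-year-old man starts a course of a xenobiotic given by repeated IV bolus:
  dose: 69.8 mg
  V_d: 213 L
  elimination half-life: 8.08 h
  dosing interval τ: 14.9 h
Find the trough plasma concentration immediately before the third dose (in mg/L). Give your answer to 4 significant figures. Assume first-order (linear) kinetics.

C₀ per dose = Dose / Vd = 69.8 / 213 = 0.3277 mg/L
k = ln2 / t½ = 0.693147 / 8.08 = 0.08579 h⁻¹
Fraction remaining after one interval: r = e^(−kτ) = e^(−0.08579 × 14.9) = 0.2785
Before dose 3, 2 doses have been given (aged 1τ, 2τ).
C_trough = C₀ × (r + r²) = 0.3277 × (0.2785 + 0.07756) = 0.1167 mg/L

0.1167 mg/L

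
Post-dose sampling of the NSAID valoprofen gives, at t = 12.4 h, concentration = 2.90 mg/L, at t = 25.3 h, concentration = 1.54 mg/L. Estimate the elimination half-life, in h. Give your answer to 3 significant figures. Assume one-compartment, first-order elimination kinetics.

14.1 h

k = ln(C₁/C₂) / (t₂ − t₁) = ln(2.90/1.54) / (25.3 − 12.4)
  = 0.6329 / 12.90 = 0.04906 h⁻¹
t½ = ln2 / k = 0.693147 / 0.04906 = 14.13 h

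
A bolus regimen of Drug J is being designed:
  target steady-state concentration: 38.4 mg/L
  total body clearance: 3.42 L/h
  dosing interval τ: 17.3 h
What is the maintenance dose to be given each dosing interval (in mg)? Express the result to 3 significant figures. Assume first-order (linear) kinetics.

2270 mg

At steady state, Dose/τ = Css × CL.
Dose = Css × CL × τ = 38.4 × 3.420 × 17.3 = 2272 mg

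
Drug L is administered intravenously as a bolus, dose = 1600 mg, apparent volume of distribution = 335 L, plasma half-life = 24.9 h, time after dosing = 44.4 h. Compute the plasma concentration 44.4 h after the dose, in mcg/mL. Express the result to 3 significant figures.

1.39 mcg/mL

C₀ = Dose / Vd = 1600 / 335 = 4.776 mg/L
k = ln2 / t½ = 0.693147 / 24.9 = 0.02784 h⁻¹
C = C₀ · e^(−k·t) = 4.776 × e^(−0.02784 × 44.4)
  = 4.776 × 0.2905 = 1.387 mg/L
(1.387 mg/L = 1.387 mcg/mL)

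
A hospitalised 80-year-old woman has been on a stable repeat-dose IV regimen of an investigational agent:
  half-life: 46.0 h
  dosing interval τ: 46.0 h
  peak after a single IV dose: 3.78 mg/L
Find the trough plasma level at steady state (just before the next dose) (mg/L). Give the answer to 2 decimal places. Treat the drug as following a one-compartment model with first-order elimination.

k = ln2 / t½ = 0.693147 / 46.0 = 0.01507 h⁻¹
e^(−kτ) = e^(−0.01507 × 46.0) = 0.5000
Accumulation ratio R = 1 / (1 − e^(−kτ)) = 1 / (1 − 0.5000) = 2.000
Steady-state trough = C₀ × R × e^(−kτ) = 3.78 × 2.000 × 0.5000 = 3.780 mg/L

3.78 mg/L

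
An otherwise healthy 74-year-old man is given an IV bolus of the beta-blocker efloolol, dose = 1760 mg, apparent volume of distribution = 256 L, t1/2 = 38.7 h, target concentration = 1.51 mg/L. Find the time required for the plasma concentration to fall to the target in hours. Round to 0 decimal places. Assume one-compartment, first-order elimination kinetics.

C₀ = Dose / Vd = 1760 / 256 = 6.875 mg/L
k = ln2 / t½ = 0.693147 / 38.7 = 0.01791 h⁻¹
t = ln(C₀ / C) / k = ln(6.875 / 1.51) / 0.01791
  = ln(4.553) / 0.01791 = 1.516 / 0.01791 = 84.65 h

85 h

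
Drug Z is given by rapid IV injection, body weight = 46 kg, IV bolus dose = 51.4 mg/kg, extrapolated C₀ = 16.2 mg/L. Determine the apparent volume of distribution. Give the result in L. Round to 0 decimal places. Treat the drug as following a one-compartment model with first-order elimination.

Dose = 51.4 × 46 = 2364 mg
Vd = Dose / C₀ = 2364 / 16.2 = 145.9 L

146 L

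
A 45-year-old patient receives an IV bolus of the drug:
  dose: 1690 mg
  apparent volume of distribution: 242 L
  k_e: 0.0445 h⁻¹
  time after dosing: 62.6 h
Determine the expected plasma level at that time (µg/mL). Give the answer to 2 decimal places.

C₀ = Dose / Vd = 1690 / 242 = 6.983 mg/L
C = C₀ · e^(−k·t) = 6.983 × e^(−0.04450 × 62.6)
  = 6.983 × 0.06169 = 0.4308 mg/L
(0.4308 mg/L = 0.4308 µg/mL)

0.43 µg/mL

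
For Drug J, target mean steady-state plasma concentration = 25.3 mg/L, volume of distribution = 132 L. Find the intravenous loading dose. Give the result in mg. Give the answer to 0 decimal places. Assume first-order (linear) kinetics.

3340 mg

LD = Css × Vd = 25.3 × 132 = 3340 mg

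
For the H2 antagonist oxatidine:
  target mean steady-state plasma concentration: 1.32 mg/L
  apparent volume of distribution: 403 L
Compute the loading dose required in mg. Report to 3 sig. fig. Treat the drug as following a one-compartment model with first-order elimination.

532 mg

LD = Css × Vd = 1.32 × 403 = 532.0 mg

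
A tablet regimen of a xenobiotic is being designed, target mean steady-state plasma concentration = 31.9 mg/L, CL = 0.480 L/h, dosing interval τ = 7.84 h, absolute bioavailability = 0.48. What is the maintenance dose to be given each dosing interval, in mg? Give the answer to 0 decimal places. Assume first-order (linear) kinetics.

250 mg

At steady state, F × (Dose/τ) = Css × CL.
Dose = Css × CL × τ / F = 31.9 × 0.4800 × 7.84 / 0.48 = 250.1 mg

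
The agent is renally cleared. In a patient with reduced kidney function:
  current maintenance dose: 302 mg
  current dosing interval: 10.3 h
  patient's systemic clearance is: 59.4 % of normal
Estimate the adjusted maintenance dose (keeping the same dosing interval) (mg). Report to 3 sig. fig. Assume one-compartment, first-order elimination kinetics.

To keep the same average steady-state level, dosing rate must scale with clearance.
CL ratio = 59.4 / 100 = 0.5940
New dose (same interval) = 302 × 0.5940 = 179.4 mg

179 mg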